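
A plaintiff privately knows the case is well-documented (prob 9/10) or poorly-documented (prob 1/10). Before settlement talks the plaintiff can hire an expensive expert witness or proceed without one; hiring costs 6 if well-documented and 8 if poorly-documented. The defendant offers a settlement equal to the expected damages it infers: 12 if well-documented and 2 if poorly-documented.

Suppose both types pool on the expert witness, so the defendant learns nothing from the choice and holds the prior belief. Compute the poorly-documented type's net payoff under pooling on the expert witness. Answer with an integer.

3

Pooled settlement = 9/10·12 + 1/10·2 = 11.
poorly-documented pays cost 8 for the expert witness, so net payoff = 11 − 8 = 3.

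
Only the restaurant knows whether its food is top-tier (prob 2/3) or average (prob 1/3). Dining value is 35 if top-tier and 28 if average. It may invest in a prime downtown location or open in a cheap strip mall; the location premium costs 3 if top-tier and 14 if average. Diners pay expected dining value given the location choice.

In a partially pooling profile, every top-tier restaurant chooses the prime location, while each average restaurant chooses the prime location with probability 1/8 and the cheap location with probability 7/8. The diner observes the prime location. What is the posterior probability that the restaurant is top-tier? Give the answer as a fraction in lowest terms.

16/17

P(the prime location) = (2/3)·1 + (1/3)·(1/8) = 17/24.
By Bayes' rule, P(top-tier | the prime location) = (2/3) / (17/24) = 16/17.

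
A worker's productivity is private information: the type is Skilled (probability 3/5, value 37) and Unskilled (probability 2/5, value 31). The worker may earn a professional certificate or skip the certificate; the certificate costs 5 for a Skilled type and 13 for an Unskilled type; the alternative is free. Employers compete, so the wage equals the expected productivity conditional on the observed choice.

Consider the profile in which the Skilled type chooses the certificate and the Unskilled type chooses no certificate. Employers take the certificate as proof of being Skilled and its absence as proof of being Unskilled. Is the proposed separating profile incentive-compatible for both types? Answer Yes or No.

Under these beliefs, the certificate earns wage 37 and no certificate earns wage 31.
Skilled: the certificate nets 37 − 5 = 32; no certificate nets 31. Skilled prefers the certificate.
Unskilled: the certificate nets 37 − 13 = 24; no certificate nets 31. Unskilled prefers no certificate.
Neither type deviates, so the separating profile is an equilibrium.

Yes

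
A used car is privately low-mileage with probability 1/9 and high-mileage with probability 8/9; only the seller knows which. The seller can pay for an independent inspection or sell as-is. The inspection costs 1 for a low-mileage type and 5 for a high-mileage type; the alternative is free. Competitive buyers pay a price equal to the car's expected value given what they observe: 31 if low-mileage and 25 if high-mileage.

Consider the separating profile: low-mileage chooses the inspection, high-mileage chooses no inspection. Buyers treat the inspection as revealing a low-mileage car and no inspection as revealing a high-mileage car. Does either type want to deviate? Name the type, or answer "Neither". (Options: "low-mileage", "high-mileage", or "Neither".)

The inspection pays 31; no inspection pays 25.
low-mileage: assigned the inspection, nets 31 − 1 = 30; deviating to no inspection nets 25.
high-mileage: assigned no inspection, nets 25; deviating to the inspection nets 31 − 5 = 26.
The high-mileage type gains 1 by deviating.

high-mileage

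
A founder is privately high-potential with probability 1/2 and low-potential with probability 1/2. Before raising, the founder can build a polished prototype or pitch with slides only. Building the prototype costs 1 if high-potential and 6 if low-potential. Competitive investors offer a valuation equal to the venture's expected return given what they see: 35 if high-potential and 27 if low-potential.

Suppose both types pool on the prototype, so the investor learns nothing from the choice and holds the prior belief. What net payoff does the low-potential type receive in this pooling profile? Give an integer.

25

Pooled valuation = 1/2·35 + 1/2·27 = 31.
low-potential pays cost 6 for the prototype, so net payoff = 31 − 6 = 25.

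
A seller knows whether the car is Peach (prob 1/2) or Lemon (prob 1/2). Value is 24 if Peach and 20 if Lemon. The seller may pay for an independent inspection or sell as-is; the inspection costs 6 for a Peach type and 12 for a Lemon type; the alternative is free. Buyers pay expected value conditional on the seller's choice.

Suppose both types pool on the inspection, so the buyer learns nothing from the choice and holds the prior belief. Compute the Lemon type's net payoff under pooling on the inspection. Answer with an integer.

Pooled price = 1/2·24 + 1/2·20 = 22.
Lemon pays cost 12 for the inspection, so net payoff = 22 − 12 = 10.

10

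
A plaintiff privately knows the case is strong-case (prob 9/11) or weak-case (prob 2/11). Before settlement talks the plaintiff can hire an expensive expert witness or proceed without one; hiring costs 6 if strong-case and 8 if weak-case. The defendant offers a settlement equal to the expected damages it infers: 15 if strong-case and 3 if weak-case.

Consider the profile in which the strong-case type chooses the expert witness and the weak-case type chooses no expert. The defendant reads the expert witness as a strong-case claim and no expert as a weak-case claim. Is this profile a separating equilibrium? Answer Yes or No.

No

Under these beliefs, the expert witness earns settlement 15 and no expert earns settlement 3.
strong-case: the expert witness nets 15 − 6 = 9; no expert nets 3. strong-case prefers the expert witness.
weak-case: the expert witness nets 15 − 8 = 7; no expert nets 3. weak-case would deviate to the expert witness.
weak-case has a profitable deviation, so the profile is not an equilibrium.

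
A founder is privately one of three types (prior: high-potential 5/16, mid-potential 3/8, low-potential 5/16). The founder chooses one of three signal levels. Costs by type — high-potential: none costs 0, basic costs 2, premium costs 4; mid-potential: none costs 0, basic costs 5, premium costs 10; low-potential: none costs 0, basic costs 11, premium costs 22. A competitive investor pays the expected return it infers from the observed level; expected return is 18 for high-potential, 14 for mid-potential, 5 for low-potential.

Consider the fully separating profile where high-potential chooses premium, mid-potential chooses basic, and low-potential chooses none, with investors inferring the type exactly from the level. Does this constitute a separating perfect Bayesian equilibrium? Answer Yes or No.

Yes

Separating valuations: premium → 18, basic → 14, none → 5.
high-potential (assigned premium): none: 5 − 0 = 5; basic: 14 − 2 = 12; premium: 18 − 4 = 14. high-potential stays.
mid-potential (assigned basic): none: 5 − 0 = 5; basic: 14 − 5 = 9; premium: 18 − 10 = 8. mid-potential stays.
low-potential (assigned none): none: 5 − 0 = 5; basic: 14 − 11 = 3; premium: 18 − 22 = -4. low-potential stays.
Every type prefers its assigned level; separation holds.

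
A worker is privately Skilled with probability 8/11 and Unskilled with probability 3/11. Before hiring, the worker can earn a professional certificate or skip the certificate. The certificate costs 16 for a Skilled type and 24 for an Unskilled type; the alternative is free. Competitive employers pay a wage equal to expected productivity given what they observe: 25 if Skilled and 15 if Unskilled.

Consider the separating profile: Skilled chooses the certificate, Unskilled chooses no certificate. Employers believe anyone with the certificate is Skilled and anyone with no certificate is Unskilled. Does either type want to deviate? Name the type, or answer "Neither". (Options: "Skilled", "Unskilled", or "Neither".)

Skilled

The certificate pays 25; no certificate pays 15.
Skilled: assigned the certificate, nets 25 − 16 = 9; deviating to no certificate nets 15.
Unskilled: assigned no certificate, nets 15; deviating to the certificate nets 25 − 24 = 1.
The Skilled type gains 6 by deviating.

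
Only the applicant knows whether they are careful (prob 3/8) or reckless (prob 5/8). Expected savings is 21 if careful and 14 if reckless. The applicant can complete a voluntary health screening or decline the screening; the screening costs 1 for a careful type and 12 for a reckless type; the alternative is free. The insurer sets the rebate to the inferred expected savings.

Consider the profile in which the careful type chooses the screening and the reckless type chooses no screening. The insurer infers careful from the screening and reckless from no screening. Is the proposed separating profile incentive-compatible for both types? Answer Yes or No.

Under these beliefs, the screening earns rebate 21 and no screening earns rebate 14.
careful: the screening nets 21 − 1 = 20; no screening nets 14. careful prefers the screening.
reckless: the screening nets 21 − 12 = 9; no screening nets 14. reckless prefers no screening.
Neither type deviates, so the separating profile is an equilibrium.

Yes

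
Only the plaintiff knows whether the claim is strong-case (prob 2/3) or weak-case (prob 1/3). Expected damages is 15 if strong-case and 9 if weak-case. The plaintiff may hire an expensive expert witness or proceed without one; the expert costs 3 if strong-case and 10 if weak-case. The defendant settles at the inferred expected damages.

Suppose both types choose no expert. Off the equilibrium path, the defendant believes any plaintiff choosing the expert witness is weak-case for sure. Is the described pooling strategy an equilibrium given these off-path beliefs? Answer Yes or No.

On path, the defendant holds the prior and pays 2/3·15 + 1/3·9 = 13. Off path (the expert witness), believing weak-case, it pays 9.
strong-case: no expert nets 13; the expert witness nets 9 − 3 = 6. strong-case stays.
weak-case: no expert nets 13; the expert witness nets 9 − 10 = -1. weak-case stays.
No type deviates, so pooling is sustained.

Yes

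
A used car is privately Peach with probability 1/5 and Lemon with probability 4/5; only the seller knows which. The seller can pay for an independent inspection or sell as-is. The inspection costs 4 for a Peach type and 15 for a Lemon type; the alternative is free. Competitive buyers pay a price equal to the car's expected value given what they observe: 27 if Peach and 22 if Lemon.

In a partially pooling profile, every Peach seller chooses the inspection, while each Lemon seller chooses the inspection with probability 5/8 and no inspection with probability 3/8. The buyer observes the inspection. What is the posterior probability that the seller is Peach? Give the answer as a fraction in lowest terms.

P(the inspection) = (1/5)·1 + (4/5)·(5/8) = 7/10.
By Bayes' rule, P(Peach | the inspection) = (1/5) / (7/10) = 2/7.

2/7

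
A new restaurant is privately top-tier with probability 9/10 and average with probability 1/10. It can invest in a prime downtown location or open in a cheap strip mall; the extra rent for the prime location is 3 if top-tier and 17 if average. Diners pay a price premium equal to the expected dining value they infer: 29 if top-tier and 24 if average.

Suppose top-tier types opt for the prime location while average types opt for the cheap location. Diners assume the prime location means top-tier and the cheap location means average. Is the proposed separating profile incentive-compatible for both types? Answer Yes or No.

Under these beliefs, the prime location earns price premium 29 and the cheap location earns price premium 24.
top-tier: the prime location nets 29 − 3 = 26; the cheap location nets 24. top-tier prefers the prime location.
average: the prime location nets 29 − 17 = 12; the cheap location nets 24. average prefers the cheap location.
Neither type deviates, so the separating profile is an equilibrium.

Yes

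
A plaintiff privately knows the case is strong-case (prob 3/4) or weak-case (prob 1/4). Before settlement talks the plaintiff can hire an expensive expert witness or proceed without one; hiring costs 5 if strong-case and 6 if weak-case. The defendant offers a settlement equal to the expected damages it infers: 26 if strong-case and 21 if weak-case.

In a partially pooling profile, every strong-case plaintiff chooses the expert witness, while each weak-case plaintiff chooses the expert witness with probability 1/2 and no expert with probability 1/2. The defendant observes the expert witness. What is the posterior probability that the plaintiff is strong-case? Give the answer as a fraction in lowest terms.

P(the expert witness) = (3/4)·1 + (1/4)·(1/2) = 7/8.
By Bayes' rule, P(strong-case | the expert witness) = (3/4) / (7/8) = 6/7.

6/7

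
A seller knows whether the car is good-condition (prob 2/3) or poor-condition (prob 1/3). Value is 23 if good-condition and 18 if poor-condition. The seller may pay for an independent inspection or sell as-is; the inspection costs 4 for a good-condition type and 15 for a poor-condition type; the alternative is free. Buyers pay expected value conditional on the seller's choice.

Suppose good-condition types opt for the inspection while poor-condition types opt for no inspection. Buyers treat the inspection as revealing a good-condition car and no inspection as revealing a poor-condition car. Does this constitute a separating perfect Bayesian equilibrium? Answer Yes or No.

Under these beliefs, the inspection earns price 23 and no inspection earns price 18.
good-condition: the inspection nets 23 − 4 = 19; no inspection nets 18. good-condition prefers the inspection.
poor-condition: the inspection nets 23 − 15 = 8; no inspection nets 18. poor-condition prefers no inspection.
Neither type deviates, so the separating profile is an equilibrium.

Yes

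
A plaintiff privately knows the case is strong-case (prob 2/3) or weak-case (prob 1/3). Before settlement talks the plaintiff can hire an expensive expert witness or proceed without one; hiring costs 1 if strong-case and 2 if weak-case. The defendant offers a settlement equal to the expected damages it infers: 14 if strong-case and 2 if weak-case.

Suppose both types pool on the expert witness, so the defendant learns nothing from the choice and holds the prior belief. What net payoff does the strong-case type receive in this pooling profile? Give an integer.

9

Pooled settlement = 2/3·14 + 1/3·2 = 10.
strong-case pays cost 1 for the expert witness, so net payoff = 10 − 1 = 9.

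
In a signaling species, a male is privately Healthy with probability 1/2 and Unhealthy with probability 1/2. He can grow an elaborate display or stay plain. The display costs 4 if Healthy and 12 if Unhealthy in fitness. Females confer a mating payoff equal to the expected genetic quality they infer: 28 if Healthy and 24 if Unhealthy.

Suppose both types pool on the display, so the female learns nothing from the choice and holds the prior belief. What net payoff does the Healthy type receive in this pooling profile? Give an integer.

Pooled mating payoff = 1/2·28 + 1/2·24 = 26.
Healthy pays cost 4 for the display, so net payoff = 26 − 4 = 22.

22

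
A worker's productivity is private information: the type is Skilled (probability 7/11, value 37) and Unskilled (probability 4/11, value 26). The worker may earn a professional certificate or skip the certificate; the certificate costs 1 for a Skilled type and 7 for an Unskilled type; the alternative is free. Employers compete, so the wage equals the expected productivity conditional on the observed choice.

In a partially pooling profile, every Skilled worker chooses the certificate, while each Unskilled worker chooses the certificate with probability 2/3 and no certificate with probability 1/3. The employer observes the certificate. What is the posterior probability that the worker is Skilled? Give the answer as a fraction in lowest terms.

21/29

P(the certificate) = (7/11)·1 + (4/11)·(2/3) = 29/33.
By Bayes' rule, P(Skilled | the certificate) = (7/11) / (29/33) = 21/29.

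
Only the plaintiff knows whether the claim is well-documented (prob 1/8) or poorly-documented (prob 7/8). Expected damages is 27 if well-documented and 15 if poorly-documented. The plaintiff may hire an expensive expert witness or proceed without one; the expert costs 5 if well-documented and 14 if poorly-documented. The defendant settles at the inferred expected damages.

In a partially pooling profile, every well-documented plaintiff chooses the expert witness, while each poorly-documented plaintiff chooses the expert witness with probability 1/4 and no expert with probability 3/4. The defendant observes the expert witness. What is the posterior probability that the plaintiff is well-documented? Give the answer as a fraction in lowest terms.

4/11

P(the expert witness) = (1/8)·1 + (7/8)·(1/4) = 11/32.
By Bayes' rule, P(well-documented | the expert witness) = (1/8) / (11/32) = 4/11.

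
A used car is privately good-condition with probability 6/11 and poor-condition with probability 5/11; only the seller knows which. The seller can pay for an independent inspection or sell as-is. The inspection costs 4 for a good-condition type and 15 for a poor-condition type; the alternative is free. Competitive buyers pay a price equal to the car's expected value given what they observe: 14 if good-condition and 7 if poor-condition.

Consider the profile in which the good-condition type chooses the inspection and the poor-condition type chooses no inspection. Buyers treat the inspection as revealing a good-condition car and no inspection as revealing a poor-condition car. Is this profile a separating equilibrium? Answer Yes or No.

Under these beliefs, the inspection earns price 14 and no inspection earns price 7.
good-condition: the inspection nets 14 − 4 = 10; no inspection nets 7. good-condition prefers the inspection.
poor-condition: the inspection nets 14 − 15 = -1; no inspection nets 7. poor-condition prefers no inspection.
Neither type deviates, so the separating profile is an equilibrium.

Yes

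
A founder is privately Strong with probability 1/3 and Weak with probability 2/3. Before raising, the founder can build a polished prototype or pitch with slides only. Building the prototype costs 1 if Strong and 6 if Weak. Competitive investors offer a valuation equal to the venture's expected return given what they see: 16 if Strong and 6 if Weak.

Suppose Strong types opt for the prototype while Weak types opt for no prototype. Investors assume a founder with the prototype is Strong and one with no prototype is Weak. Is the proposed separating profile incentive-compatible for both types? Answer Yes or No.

Under these beliefs, the prototype earns valuation 16 and no prototype earns valuation 6.
Strong: the prototype nets 16 − 1 = 15; no prototype nets 6. Strong prefers the prototype.
Weak: the prototype nets 16 − 6 = 10; no prototype nets 6. Weak would deviate to the prototype.
Weak has a profitable deviation, so the profile is not an equilibrium.

No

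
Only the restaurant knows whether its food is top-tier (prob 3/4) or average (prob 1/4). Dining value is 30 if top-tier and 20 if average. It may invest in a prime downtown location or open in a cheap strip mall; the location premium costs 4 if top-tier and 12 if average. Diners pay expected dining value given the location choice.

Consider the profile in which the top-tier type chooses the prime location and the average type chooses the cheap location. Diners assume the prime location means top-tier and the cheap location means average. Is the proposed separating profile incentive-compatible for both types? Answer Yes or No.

Under these beliefs, the prime location earns price premium 30 and the cheap location earns price premium 20.
top-tier: the prime location nets 30 − 4 = 26; the cheap location nets 20. top-tier prefers the prime location.
average: the prime location nets 30 − 12 = 18; the cheap location nets 20. average prefers the cheap location.
Neither type deviates, so the separating profile is an equilibrium.

Yes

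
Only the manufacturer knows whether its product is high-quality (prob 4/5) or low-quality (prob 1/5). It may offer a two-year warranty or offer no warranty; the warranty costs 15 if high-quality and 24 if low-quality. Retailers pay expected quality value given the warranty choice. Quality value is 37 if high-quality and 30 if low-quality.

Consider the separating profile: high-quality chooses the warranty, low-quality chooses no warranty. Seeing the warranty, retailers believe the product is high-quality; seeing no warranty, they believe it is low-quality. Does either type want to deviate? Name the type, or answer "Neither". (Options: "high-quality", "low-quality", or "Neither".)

high-quality

The warranty pays 37; no warranty pays 30.
high-quality: assigned the warranty, nets 37 − 15 = 22; deviating to no warranty nets 30.
low-quality: assigned no warranty, nets 30; deviating to the warranty nets 37 − 24 = 13.
The high-quality type gains 8 by deviating.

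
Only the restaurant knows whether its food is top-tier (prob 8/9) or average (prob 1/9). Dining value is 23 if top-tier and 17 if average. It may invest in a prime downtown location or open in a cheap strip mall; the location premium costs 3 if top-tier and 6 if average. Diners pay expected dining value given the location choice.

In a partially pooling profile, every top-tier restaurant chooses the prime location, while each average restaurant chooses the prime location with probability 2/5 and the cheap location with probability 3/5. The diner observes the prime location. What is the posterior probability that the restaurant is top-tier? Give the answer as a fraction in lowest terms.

20/21

P(the prime location) = (8/9)·1 + (1/9)·(2/5) = 14/15.
By Bayes' rule, P(top-tier | the prime location) = (8/9) / (14/15) = 20/21.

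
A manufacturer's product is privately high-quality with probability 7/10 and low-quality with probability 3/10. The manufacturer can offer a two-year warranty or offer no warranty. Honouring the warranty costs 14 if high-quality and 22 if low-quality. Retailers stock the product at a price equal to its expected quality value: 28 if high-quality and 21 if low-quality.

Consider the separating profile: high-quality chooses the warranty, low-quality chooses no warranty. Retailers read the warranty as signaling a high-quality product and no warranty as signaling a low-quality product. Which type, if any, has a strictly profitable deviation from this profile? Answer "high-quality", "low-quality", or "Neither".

high-quality

The warranty pays 28; no warranty pays 21.
high-quality: assigned the warranty, nets 28 − 14 = 14; deviating to no warranty nets 21.
low-quality: assigned no warranty, nets 21; deviating to the warranty nets 28 − 22 = 6.
The high-quality type gains 7 by deviating.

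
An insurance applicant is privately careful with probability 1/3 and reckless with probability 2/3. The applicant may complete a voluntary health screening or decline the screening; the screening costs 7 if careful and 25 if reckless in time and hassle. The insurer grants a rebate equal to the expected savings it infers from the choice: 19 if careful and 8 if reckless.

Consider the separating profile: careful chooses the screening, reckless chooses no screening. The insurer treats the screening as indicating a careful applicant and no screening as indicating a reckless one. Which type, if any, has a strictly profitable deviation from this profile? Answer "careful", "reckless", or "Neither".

The screening pays 19; no screening pays 8.
careful: assigned the screening, nets 19 − 7 = 12; deviating to no screening nets 8.
reckless: assigned no screening, nets 8; deviating to the screening nets 19 − 25 = -6.
Both types strictly prefer their assigned action; no profitable deviation.

Neither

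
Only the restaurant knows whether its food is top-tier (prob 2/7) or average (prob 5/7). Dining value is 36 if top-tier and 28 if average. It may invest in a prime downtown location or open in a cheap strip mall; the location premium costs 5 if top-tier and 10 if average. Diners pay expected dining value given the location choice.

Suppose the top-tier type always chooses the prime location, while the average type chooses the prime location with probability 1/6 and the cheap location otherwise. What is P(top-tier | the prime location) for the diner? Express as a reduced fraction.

12/17

P(the prime location) = (2/7)·1 + (5/7)·(1/6) = 17/42.
By Bayes' rule, P(top-tier | the prime location) = (2/7) / (17/42) = 12/17.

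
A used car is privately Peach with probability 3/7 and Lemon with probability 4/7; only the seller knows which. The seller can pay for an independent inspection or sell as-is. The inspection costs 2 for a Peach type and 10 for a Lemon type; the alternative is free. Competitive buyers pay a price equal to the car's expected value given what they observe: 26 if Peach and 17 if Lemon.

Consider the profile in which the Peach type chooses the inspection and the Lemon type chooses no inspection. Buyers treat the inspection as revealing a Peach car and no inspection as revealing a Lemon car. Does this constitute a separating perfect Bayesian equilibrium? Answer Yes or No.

Under these beliefs, the inspection earns price 26 and no inspection earns price 17.
Peach: the inspection nets 26 − 2 = 24; no inspection nets 17. Peach prefers the inspection.
Lemon: the inspection nets 26 − 10 = 16; no inspection nets 17. Lemon prefers no inspection.
Neither type deviates, so the separating profile is an equilibrium.

Yes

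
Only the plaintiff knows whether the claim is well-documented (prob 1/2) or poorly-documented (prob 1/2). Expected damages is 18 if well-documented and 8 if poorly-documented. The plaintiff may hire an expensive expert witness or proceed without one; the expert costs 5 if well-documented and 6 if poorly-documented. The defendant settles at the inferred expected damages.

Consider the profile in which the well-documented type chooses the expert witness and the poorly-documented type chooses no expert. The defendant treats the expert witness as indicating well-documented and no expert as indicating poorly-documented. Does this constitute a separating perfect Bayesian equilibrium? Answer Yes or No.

Under these beliefs, the expert witness earns settlement 18 and no expert earns settlement 8.
well-documented: the expert witness nets 18 − 5 = 13; no expert nets 8. well-documented prefers the expert witness.
poorly-documented: the expert witness nets 18 − 6 = 12; no expert nets 8. poorly-documented would deviate to the expert witness.
poorly-documented has a profitable deviation, so the profile is not an equilibrium.

No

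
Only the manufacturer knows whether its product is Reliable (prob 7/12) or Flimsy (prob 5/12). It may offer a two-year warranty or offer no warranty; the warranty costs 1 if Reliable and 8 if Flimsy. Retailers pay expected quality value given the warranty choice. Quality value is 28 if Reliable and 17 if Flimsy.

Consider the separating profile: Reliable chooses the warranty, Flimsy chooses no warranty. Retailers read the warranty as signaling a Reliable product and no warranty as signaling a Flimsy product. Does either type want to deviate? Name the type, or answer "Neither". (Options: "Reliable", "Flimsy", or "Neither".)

Flimsy

The warranty pays 28; no warranty pays 17.
Reliable: assigned the warranty, nets 28 − 1 = 27; deviating to no warranty nets 17.
Flimsy: assigned no warranty, nets 17; deviating to the warranty nets 28 − 8 = 20.
The Flimsy type gains 3 by deviating.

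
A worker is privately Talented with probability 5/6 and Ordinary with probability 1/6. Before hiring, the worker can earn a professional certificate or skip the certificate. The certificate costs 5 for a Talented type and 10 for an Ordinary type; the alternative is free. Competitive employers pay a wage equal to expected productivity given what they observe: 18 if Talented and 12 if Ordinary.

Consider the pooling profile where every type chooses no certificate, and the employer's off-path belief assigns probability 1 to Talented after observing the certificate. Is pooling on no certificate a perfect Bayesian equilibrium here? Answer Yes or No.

On path, the employer holds the prior and pays 5/6·18 + 1/6·12 = 17. Off path (the certificate), believing Talented, it pays 18.
Talented: no certificate nets 17; the certificate nets 18 − 5 = 13. Talented stays.
Ordinary: no certificate nets 17; the certificate nets 18 − 10 = 8. Ordinary stays.
No type deviates, so pooling is sustained.

Yes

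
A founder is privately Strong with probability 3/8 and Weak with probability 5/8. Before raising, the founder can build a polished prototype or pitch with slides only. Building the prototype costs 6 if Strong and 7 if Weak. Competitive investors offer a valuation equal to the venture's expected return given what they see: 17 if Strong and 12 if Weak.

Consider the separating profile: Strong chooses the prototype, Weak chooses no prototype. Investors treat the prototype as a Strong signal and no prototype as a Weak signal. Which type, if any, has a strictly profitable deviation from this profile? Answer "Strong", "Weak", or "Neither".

The prototype pays 17; no prototype pays 12.
Strong: assigned the prototype, nets 17 − 6 = 11; deviating to no prototype nets 12.
Weak: assigned no prototype, nets 12; deviating to the prototype nets 17 − 7 = 10.
The Strong type gains 1 by deviating.

Strong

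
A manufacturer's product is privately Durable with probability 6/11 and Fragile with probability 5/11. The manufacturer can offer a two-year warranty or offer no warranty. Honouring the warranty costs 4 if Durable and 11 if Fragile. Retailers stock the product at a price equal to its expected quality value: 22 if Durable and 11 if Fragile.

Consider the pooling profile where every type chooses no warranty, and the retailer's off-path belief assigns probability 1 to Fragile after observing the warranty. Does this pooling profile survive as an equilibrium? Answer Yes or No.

On path, the retailer holds the prior and pays 6/11·22 + 5/11·11 = 17. Off path (the warranty), believing Fragile, it pays 11.
Durable: no warranty nets 17; the warranty nets 11 − 4 = 7. Durable stays.
Fragile: no warranty nets 17; the warranty nets 11 − 11 = 0. Fragile stays.
No type deviates, so pooling is sustained.

Yes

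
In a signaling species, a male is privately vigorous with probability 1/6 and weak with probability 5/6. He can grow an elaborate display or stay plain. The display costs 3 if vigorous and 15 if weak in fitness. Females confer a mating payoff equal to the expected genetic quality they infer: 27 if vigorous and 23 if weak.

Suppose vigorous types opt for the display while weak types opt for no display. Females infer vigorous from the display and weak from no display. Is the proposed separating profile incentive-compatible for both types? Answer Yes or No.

Yes

Under these beliefs, the display earns mating payoff 27 and no display earns mating payoff 23.
vigorous: the display nets 27 − 3 = 24; no display nets 23. vigorous prefers the display.
weak: the display nets 27 − 15 = 12; no display nets 23. weak prefers no display.
Neither type deviates, so the separating profile is an equilibrium.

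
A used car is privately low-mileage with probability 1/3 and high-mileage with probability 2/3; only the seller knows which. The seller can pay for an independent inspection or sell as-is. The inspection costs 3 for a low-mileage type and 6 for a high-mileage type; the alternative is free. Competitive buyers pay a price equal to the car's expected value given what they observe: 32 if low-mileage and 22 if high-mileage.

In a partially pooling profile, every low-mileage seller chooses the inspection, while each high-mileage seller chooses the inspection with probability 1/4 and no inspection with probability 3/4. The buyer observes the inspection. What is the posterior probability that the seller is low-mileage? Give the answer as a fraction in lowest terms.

P(the inspection) = (1/3)·1 + (2/3)·(1/4) = 1/2.
By Bayes' rule, P(low-mileage | the inspection) = (1/3) / (1/2) = 2/3.

2/3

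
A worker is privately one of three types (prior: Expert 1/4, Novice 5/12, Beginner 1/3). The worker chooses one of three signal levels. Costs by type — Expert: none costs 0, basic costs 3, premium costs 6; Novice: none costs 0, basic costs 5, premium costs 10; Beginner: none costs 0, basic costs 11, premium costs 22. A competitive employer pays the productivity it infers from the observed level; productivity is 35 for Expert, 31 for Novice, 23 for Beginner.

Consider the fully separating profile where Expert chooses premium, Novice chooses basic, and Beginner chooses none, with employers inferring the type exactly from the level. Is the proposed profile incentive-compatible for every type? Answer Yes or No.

Separating wages: premium → 35, basic → 31, none → 23.
Expert (assigned premium): none: 23 − 0 = 23; basic: 31 − 3 = 28; premium: 35 − 6 = 29. Expert stays.
Novice (assigned basic): none: 23 − 0 = 23; basic: 31 − 5 = 26; premium: 35 − 10 = 25. Novice stays.
Beginner (assigned none): none: 23 − 0 = 23; basic: 31 − 11 = 20; premium: 35 − 22 = 13. Beginner stays.
Every type prefers its assigned level; separation holds.

Yes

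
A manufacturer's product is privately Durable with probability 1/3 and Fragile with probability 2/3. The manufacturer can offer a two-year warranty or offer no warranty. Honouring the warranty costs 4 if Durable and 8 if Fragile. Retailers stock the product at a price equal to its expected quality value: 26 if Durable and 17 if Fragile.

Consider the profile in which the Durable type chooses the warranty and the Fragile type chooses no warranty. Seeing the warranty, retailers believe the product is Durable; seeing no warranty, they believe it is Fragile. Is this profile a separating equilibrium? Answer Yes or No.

No

Under these beliefs, the warranty earns price 26 and no warranty earns price 17.
Durable: the warranty nets 26 − 4 = 22; no warranty nets 17. Durable prefers the warranty.
Fragile: the warranty nets 26 − 8 = 18; no warranty nets 17. Fragile would deviate to the warranty.
Fragile has a profitable deviation, so the profile is not an equilibrium.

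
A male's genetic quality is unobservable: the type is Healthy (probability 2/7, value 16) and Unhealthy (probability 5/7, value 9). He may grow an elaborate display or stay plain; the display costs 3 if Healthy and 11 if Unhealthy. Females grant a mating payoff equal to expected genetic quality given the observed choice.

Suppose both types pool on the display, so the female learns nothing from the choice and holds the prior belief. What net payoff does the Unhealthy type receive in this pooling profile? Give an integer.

0

Pooled mating payoff = 2/7·16 + 5/7·9 = 11.
Unhealthy pays cost 11 for the display, so net payoff = 11 − 11 = 0.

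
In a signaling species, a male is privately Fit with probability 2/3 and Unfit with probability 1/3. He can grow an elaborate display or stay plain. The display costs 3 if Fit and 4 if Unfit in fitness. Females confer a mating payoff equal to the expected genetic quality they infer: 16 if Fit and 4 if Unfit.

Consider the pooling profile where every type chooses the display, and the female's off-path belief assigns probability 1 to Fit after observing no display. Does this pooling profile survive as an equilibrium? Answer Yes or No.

No

On path, the female holds the prior and pays 2/3·16 + 1/3·4 = 12. Off path (no display), believing Fit, it pays 16.
Fit: the display nets 12 − 3 = 9; no display nets 16. Fit would deviate.
Unfit: the display nets 12 − 4 = 8; no display nets 16. Unfit would deviate.
A type deviates, so pooling fails.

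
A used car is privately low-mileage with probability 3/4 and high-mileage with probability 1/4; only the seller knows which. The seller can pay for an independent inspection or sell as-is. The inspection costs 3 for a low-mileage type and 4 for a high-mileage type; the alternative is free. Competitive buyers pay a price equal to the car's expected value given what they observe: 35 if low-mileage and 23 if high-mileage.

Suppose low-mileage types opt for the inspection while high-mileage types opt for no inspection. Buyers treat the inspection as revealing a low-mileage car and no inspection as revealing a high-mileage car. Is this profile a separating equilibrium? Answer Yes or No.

No

Under these beliefs, the inspection earns price 35 and no inspection earns price 23.
low-mileage: the inspection nets 35 − 3 = 32; no inspection nets 23. low-mileage prefers the inspection.
high-mileage: the inspection nets 35 − 4 = 31; no inspection nets 23. high-mileage would deviate to the inspection.
high-mileage has a profitable deviation, so the profile is not an equilibrium.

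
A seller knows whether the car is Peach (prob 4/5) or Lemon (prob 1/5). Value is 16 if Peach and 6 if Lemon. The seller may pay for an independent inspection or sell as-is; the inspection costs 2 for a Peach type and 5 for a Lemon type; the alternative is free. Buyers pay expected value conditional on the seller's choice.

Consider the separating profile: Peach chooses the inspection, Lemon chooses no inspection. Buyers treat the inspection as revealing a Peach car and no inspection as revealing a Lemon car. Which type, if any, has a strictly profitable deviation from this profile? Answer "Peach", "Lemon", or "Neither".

The inspection pays 16; no inspection pays 6.
Peach: assigned the inspection, nets 16 − 2 = 14; deviating to no inspection nets 6.
Lemon: assigned no inspection, nets 6; deviating to the inspection nets 16 − 5 = 11.
The Lemon type gains 5 by deviating.

Lemon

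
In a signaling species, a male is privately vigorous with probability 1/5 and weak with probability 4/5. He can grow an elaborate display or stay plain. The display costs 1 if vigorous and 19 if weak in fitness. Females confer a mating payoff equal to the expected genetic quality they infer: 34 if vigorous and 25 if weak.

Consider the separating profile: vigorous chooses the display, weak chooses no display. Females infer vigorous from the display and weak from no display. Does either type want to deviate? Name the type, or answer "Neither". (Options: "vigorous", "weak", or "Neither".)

The display pays 34; no display pays 25.
vigorous: assigned the display, nets 34 − 1 = 33; deviating to no display nets 25.
weak: assigned no display, nets 25; deviating to the display nets 34 − 19 = 15.
Both types strictly prefer their assigned action; no profitable deviation.

Neither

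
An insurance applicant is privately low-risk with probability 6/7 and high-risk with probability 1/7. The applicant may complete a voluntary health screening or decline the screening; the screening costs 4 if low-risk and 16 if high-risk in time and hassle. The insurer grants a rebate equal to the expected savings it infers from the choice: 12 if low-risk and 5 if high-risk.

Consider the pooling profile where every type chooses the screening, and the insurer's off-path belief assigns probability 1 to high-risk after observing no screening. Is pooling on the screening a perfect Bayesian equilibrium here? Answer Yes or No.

No

On path, the insurer holds the prior and pays 6/7·12 + 1/7·5 = 11. Off path (no screening), believing high-risk, it pays 5.
low-risk: the screening nets 11 − 4 = 7; no screening nets 5. low-risk stays.
high-risk: the screening nets 11 − 16 = -5; no screening nets 5. high-risk would deviate.
A type deviates, so pooling fails.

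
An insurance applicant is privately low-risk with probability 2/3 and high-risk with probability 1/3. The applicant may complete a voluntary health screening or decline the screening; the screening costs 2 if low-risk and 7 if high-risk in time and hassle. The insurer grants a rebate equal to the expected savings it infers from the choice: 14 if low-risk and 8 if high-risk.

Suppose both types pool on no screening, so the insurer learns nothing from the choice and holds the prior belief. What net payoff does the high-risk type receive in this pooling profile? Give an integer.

Pooled rebate = 2/3·14 + 1/3·8 = 12.
high-risk pays no cost for no screening, so net payoff = 12.

12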